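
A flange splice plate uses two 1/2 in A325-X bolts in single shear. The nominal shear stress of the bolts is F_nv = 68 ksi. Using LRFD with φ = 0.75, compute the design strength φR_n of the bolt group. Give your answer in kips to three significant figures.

20 kips

A_b = π × 0.5² / 4 = 0.1963 in².
R_n = F_nv · A_b · n · n_s = 68 × 0.1963 × 2 × 1 = 26.7 kips.
Design strength φR_n = 0.75 × 26.7 = 20 kips.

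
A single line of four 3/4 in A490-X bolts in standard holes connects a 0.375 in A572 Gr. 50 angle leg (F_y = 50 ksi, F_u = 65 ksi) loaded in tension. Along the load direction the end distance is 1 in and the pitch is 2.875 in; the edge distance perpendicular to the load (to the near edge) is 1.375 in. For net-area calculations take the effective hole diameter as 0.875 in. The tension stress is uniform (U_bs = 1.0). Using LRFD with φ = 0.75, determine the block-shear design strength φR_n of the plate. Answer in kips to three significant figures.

89.1 kips

Shear plane L_v = 1 + 3·2.875 = 9.625 in; A_gv = 9.625 × 0.375 = 3.609 in².
A_nv = (9.625 − 3.5·0.875) × 0.375 = 2.461 in².
A_nt = (1.375 − 0.5·0.875) × 0.375 = 0.3516 in².
0.6 F_u A_nv = 95.98 kips; 0.6 F_y A_gv = 108.3 kips → shear rupture governs the shear term.
R_n = 95.98 + 1.0 × 65 × 0.3516 = 118.8 kips.
Design strength φR_n = 0.75 × 118.8 = 89.1 kips.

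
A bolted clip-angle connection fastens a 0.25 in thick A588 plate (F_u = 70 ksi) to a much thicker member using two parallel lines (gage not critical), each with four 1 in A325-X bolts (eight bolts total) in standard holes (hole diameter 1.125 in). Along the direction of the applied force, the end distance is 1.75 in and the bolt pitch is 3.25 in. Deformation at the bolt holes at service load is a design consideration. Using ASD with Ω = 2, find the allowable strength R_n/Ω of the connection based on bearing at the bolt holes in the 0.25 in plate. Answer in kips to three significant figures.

151 kips

Per bolt r_n = 1.2 l_c t F_u ≤ 2.4 d t F_u; upper limit = 2.4 × 1 × 0.25 × 70 = 42 kips.
Edge bolt: l_c = 1.75 − 1.125/2 = 1.188 in → 1.2 × 1.188 × 0.25 × 70 = 24.94 → r_n = 24.94 kips.
Interior bolts: l_c = 3.25 − 1.125 = 2.125 in → 1.2 × 2.125 × 0.25 × 70 = 44.62 → r_n = 42 kips.
R_n = 2 × 24.94 + 6 × 42 = 301.9 kips.
Allowable strength R_n/Ω = 301.9 / 2 = 151 kips.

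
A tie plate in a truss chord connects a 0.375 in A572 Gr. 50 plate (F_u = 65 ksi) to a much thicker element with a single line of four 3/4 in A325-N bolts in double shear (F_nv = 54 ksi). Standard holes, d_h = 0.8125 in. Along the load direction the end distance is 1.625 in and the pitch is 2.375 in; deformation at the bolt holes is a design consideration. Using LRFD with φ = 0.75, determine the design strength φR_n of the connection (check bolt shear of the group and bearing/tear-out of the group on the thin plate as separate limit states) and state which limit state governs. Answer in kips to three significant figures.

125 kips (bearing governs)

Bolt shear: A_b = π·0.75²/4 = 0.4418 in²; R_n = 54 × 0.4418 × 4 × 2 = 190.9 kips → 0.75 × 190.9 = 143 kips.
Bearing (1.2 l_c t F_u ≤ 2.4 d t F_u): upper limit = 2.4·0.75·0.375·65 = 43.87 kips.
  Edge l_c = 1.625 − 0.8125/2 = 1.219 → r_n = 35.65 kips; interior l_c = 2.375 − 0.8125 = 1.562 → r_n = 43.87 kips.
  R_n,bearing = 1·35.65 + 3·43.87 = 167.3 kips → 0.75 × 167.3 = 125 kips.
Bearing governs: 125 kips.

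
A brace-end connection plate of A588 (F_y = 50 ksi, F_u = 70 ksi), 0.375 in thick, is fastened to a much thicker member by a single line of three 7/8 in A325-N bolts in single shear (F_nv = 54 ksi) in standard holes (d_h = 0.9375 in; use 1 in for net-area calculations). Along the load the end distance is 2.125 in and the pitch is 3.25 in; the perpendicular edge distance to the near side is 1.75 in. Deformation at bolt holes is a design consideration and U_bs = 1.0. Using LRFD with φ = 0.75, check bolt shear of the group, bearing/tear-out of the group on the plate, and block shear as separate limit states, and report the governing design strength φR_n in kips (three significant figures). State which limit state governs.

Bolt shear: A_b = π·0.875²/4 = 0.6013 in²; R_n = 54 × 0.6013 × 3 × 1 = 97.41 kips → 0.75 × 97.41 = 73.1 kips.
Bearing: edge l_c = 1.656, r_n = 52.17 kips; interior l_c = 2.312, r_n = 55.13 kips; R_n = 52.17 + 2·55.13 = 162.4 kips → 122 kips.
Block shear: A_gv = 3.234, A_nv = 2.297, A_nt = 0.4688 in²; R_n = min(0.6F_uA_nv, 0.6F_yA_gv) + U_bs·F_u·A_nt = 129.3 kips → 97 kips.
Bolt shear governs: 73.1 kips.

73.1 kips (bolt shear governs)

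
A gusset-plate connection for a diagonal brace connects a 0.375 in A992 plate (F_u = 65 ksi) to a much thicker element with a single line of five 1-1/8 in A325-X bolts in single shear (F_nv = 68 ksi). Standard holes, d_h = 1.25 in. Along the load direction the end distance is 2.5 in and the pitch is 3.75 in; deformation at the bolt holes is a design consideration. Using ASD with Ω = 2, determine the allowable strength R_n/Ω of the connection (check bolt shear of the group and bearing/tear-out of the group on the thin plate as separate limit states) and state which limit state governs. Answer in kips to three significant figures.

Bolt shear: A_b = π·1.125²/4 = 0.994 in²; R_n = 68 × 0.994 × 5 × 1 = 338 kips → 338 / 2 = 169 kips.
Bearing (1.2 l_c t F_u ≤ 2.4 d t F_u): upper limit = 2.4·1.125·0.375·65 = 65.81 kips.
  Edge l_c = 2.5 − 1.25/2 = 1.875 → r_n = 54.84 kips; interior l_c = 3.75 − 1.25 = 2.5 → r_n = 65.81 kips.
  R_n,bearing = 1·54.84 + 4·65.81 = 318.1 kips → 318.1 / 2 = 159 kips.
Bearing governs: 159 kips.

159 kips (bearing governs)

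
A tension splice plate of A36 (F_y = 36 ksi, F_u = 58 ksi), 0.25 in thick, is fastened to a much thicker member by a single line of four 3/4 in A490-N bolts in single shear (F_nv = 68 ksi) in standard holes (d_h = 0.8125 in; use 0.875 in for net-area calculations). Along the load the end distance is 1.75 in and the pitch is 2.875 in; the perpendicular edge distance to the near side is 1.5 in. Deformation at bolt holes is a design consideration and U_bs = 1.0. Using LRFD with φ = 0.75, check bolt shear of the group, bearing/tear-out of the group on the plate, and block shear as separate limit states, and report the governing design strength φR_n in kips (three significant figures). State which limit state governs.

Bolt shear: A_b = π·0.75²/4 = 0.4418 in²; R_n = 68 × 0.4418 × 4 × 1 = 120.2 kips → 0.75 × 120.2 = 90.1 kips.
Bearing: edge l_c = 1.344, r_n = 23.38 kips; interior l_c = 2.062, r_n = 26.1 kips; R_n = 23.38 + 3·26.1 = 101.7 kips → 76.3 kips.
Block shear: A_gv = 2.594, A_nv = 1.828, A_nt = 0.2656 in²; R_n = min(0.6F_uA_nv, 0.6F_yA_gv) + U_bs·F_u·A_nt = 71.43 kips → 53.6 kips.
Block shear governs: 53.6 kips.

53.6 kips (block shear governs)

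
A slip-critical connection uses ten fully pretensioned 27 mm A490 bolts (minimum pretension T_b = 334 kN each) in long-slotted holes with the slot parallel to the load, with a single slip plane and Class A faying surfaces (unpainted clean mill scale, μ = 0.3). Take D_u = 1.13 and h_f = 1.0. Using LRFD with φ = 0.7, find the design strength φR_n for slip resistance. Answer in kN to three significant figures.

R_n = μ · D_u · h_f · T_b · n_s · n_b = 0.3 × 1.13 × 1.0 × 334 × 1 × 10 = 1132 kN.
Design strength φR_n = 0.7 × 1132 = 793 kN.

793 kN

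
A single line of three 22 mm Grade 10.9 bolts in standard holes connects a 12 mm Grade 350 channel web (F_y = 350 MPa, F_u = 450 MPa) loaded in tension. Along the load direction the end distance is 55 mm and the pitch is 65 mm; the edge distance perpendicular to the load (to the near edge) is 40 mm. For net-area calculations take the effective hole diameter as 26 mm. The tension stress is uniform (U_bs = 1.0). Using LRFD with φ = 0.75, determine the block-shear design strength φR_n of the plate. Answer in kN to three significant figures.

Shear plane L_v = 55 + 2·65 = 185 mm; A_gv = 185 × 12 = 2220 mm².
A_nv = (185 − 2.5·26) × 12 = 1440 mm².
A_nt = (40 − 0.5·26) × 12 = 324 mm².
0.6 F_u A_nv = 388.8 kN; 0.6 F_y A_gv = 466.2 kN → shear rupture governs the shear term.
R_n = 388.8 + 1.0 × 450 × 324 / 1000 = 534.6 kN.
Design strength φR_n = 0.75 × 534.6 = 401 kN.

401 kN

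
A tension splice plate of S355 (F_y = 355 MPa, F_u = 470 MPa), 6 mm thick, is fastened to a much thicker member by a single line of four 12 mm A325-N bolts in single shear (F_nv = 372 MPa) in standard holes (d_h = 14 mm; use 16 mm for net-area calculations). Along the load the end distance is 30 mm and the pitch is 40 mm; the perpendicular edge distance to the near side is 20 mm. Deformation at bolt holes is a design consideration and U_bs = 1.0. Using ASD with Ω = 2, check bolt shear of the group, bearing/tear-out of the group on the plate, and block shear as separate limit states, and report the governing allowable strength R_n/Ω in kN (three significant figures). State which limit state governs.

84.1 kN (bolt shear governs)

Bolt shear: A_b = π·12²/4 = 113.1 mm²; R_n = 372 × 113.1 × 4 × 1 / 1000 = 168.3 kN → 168.3 / 2 = 84.1 kN.
Bearing: edge l_c = 23, r_n = 77.83 kN; interior l_c = 26, r_n = 81.22 kN; R_n = 77.83 + 3·81.22 = 321.5 kN → 161 kN.
Block shear: A_gv = 900, A_nv = 564, A_nt = 72 mm²; R_n = min(0.6F_uA_nv, 0.6F_yA_gv) + U_bs·F_u·A_nt = 192.9 kN → 96.4 kN.
Bolt shear governs: 84.1 kN.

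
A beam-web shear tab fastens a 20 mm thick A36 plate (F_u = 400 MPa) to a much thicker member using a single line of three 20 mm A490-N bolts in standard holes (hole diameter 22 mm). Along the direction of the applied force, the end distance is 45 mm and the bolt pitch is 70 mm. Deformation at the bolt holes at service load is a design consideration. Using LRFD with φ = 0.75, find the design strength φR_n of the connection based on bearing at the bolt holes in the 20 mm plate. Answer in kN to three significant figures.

Per bolt r_n = 1.2 l_c t F_u ≤ 2.4 d t F_u; upper limit = 2.4 × 20 × 20 × 400 / 1000 = 384 kN.
Edge bolt: l_c = 45 − 22/2 = 34 mm → 1.2 × 34 × 20 × 400 / 1000 = 326.4 → r_n = 326.4 kN.
Interior bolts: l_c = 70 − 22 = 48 mm → 1.2 × 48 × 20 × 400 / 1000 = 460.8 → r_n = 384 kN.
R_n = 1 × 326.4 + 2 × 384 = 1094 kN.
Design strength φR_n = 0.75 × 1094 = 821 kN.

821 kN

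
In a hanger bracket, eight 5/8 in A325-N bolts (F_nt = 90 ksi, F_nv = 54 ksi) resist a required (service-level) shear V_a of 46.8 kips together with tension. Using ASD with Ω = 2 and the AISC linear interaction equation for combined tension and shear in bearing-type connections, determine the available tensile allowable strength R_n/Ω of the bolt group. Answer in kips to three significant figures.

A_b = π·0.625²/4 = 0.3068 in²; f_rv = 46.8 / (8 × 0.3068) = 19.07 ksi.
F'_nt = 1.3 F_nt − (Ω F_nt / F_nv) f_rv = 1.3·90 − (2·90/54)·19.07 = 53.44 ksi, capped at F_nt → F'_nt = 53.44 ksi.
R_n = F'_nt · A_b · n = 53.44 × 0.3068 × 8 = 131.2 kips.
Allowable strength R_n/Ω = 131.2 / 2 = 65.6 kips.

65.6 kips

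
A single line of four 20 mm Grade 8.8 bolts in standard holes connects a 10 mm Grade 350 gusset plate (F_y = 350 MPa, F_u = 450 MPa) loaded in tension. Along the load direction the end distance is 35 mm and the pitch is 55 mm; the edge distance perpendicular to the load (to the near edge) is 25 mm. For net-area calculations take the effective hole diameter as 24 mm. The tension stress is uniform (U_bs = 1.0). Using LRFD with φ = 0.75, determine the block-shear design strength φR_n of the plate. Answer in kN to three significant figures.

Shear plane L_v = 35 + 3·55 = 200 mm; A_gv = 200 × 10 = 2000 mm².
A_nv = (200 − 3.5·24) × 10 = 1160 mm².
A_nt = (25 − 0.5·24) × 10 = 130 mm².
0.6 F_u A_nv = 313.2 kN; 0.6 F_y A_gv = 420 kN → shear rupture governs the shear term.
R_n = 313.2 + 1.0 × 450 × 130 / 1000 = 371.7 kN.
Design strength φR_n = 0.75 × 371.7 = 279 kN.

279 kN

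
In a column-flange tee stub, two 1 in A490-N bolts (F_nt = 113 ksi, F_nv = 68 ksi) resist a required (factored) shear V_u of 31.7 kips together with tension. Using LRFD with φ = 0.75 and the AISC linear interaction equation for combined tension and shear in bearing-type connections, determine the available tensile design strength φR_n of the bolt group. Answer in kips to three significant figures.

A_b = π·1²/4 = 0.7854 in²; f_rv = 31.7 / (2 × 0.7854) = 20.18 ksi.
F'_nt = 1.3 F_nt − (F_nt / φF_nv) f_rv = 1.3·113 − (113/(0.75·68))·20.18 = 102.2 ksi, capped at F_nt → F'_nt = 102.2 ksi.
R_n = F'_nt · A_b · n = 102.2 × 0.7854 × 2 = 160.5 kips.
Design strength φR_n = 0.75 × 160.5 = 120 kips.

120 kips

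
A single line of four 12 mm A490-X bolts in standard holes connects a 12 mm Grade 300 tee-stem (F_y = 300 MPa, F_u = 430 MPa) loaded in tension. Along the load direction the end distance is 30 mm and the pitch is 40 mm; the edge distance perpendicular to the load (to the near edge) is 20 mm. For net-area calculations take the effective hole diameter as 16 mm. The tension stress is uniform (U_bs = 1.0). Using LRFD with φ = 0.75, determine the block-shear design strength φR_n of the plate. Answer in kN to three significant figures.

265 kN

Shear plane L_v = 30 + 3·40 = 150 mm; A_gv = 150 × 12 = 1800 mm².
A_nv = (150 − 3.5·16) × 12 = 1128 mm².
A_nt = (20 − 0.5·16) × 12 = 144 mm².
0.6 F_u A_nv = 291 kN; 0.6 F_y A_gv = 324 kN → shear rupture governs the shear term.
R_n = 291 + 1.0 × 430 × 144 / 1000 = 352.9 kN.
Design strength φR_n = 0.75 × 352.9 = 265 kN.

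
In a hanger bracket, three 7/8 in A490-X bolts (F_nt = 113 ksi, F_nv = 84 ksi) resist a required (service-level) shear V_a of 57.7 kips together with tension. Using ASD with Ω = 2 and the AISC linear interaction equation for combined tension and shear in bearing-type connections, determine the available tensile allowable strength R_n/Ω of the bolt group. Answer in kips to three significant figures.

A_b = π·0.875²/4 = 0.6013 in²; f_rv = 57.7 / (3 × 0.6013) = 31.99 ksi.
F'_nt = 1.3 F_nt − (Ω F_nt / F_nv) f_rv = 1.3·113 − (2·113/84)·31.99 = 60.84 ksi, capped at F_nt → F'_nt = 60.84 ksi.
R_n = F'_nt · A_b · n = 60.84 × 0.6013 × 3 = 109.8 kips.
Allowable strength R_n/Ω = 109.8 / 2 = 54.9 kips.

54.9 kips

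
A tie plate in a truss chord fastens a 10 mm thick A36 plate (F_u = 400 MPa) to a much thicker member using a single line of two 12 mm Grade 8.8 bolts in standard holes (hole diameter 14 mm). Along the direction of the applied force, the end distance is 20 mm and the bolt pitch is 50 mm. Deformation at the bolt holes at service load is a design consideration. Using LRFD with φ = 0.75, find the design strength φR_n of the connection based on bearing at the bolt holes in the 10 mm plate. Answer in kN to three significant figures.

Per bolt r_n = 1.2 l_c t F_u ≤ 2.4 d t F_u; upper limit = 2.4 × 12 × 10 × 400 / 1000 = 115.2 kN.
Edge bolt: l_c = 20 − 14/2 = 13 mm → 1.2 × 13 × 10 × 400 / 1000 = 62.4 → r_n = 62.4 kN.
Interior bolts: l_c = 50 − 14 = 36 mm → 1.2 × 36 × 10 × 400 / 1000 = 172.8 → r_n = 115.2 kN.
R_n = 1 × 62.4 + 1 × 115.2 = 177.6 kN.
Design strength φR_n = 0.75 × 177.6 = 133 kN.

133 kN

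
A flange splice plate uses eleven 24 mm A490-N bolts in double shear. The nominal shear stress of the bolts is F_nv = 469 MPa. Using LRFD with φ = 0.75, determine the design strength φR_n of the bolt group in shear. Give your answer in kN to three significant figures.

A_b = π × 24² / 4 = 452.4 mm².
R_n = F_nv · A_b · n · n_s = 469 × 452.4 × 11 × 2 / 1000 = 4668 kN.
Design strength φR_n = 0.75 × 4668 = 3500 kN.

3500 kN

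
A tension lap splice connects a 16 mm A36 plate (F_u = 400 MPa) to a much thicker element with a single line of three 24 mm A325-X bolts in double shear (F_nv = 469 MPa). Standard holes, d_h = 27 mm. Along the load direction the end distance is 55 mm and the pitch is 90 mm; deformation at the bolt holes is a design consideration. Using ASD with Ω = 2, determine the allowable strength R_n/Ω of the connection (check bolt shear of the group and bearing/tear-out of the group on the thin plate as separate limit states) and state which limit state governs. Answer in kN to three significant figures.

Bolt shear: A_b = π·24²/4 = 452.4 mm²; R_n = 469 × 452.4 × 3 × 2 / 1000 = 1273 kN → 1273 / 2 = 637 kN.
Bearing (1.2 l_c t F_u ≤ 2.4 d t F_u): upper limit = 2.4·24·16·400 / 1000 = 368.6 kN.
  Edge l_c = 55 − 27/2 = 41.5 → r_n = 318.7 kN; interior l_c = 90 − 27 = 63 → r_n = 368.6 kN.
  R_n,bearing = 1·318.7 + 2·368.6 = 1056 kN → 1056 / 2 = 528 kN.
Bearing governs: 528 kN.

528 kN (bearing governs)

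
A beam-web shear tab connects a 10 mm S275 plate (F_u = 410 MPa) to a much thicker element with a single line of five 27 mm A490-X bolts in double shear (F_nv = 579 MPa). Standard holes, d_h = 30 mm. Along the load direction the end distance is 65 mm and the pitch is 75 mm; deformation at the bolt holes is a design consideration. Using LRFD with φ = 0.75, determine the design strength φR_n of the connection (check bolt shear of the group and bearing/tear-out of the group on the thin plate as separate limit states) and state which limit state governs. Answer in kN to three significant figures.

Bolt shear: A_b = π·27²/4 = 572.6 mm²; R_n = 579 × 572.6 × 5 × 2 / 1000 = 3315 kN → 0.75 × 3315 = 2490 kN.
Bearing (1.2 l_c t F_u ≤ 2.4 d t F_u): upper limit = 2.4·27·10·410 / 1000 = 265.7 kN.
  Edge l_c = 65 − 30/2 = 50 → r_n = 246 kN; interior l_c = 75 − 30 = 45 → r_n = 221.4 kN.
  R_n,bearing = 1·246 + 4·221.4 = 1132 kN → 0.75 × 1132 = 849 kN.
Bearing governs: 849 kN.

849 kN (bearing governs)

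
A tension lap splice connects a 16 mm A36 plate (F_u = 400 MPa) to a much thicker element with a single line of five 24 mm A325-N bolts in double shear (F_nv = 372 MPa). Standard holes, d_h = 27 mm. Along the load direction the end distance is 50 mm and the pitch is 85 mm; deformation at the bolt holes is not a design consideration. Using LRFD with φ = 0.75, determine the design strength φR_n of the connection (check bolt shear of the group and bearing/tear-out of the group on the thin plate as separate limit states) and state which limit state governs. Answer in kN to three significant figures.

Bolt shear: A_b = π·24²/4 = 452.4 mm²; R_n = 372 × 452.4 × 5 × 2 / 1000 = 1683 kN → 0.75 × 1683 = 1260 kN.
Bearing (1.5 l_c t F_u ≤ 3.0 d t F_u): upper limit = 3.0·24·16·400 / 1000 = 460.8 kN.
  Edge l_c = 50 − 27/2 = 36.5 → r_n = 350.4 kN; interior l_c = 85 − 27 = 58 → r_n = 460.8 kN.
  R_n,bearing = 1·350.4 + 4·460.8 = 2194 kN → 0.75 × 2194 = 1650 kN.
Bolt shear governs: 1260 kN.

1260 kN (bolt shear governs)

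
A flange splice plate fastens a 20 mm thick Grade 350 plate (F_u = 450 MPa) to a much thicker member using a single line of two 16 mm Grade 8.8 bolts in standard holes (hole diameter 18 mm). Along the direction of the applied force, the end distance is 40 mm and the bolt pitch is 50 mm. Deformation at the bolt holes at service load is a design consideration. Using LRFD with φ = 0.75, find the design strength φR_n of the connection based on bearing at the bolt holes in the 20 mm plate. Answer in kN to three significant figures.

510 kN

Per bolt r_n = 1.2 l_c t F_u ≤ 2.4 d t F_u; upper limit = 2.4 × 16 × 20 × 450 / 1000 = 345.6 kN.
Edge bolt: l_c = 40 − 18/2 = 31 mm → 1.2 × 31 × 20 × 450 / 1000 = 334.8 → r_n = 334.8 kN.
Interior bolts: l_c = 50 − 18 = 32 mm → 1.2 × 32 × 20 × 450 / 1000 = 345.6 → r_n = 345.6 kN.
R_n = 1 × 334.8 + 1 × 345.6 = 680.4 kN.
Design strength φR_n = 0.75 × 680.4 = 510 kN.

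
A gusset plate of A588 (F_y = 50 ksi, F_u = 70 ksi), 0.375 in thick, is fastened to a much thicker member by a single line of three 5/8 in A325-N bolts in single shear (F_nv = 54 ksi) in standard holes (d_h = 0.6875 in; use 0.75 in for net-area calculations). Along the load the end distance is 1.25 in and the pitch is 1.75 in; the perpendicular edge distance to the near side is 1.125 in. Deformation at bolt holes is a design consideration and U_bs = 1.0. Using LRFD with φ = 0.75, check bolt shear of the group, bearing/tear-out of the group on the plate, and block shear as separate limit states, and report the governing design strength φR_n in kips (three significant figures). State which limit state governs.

Bolt shear: A_b = π·0.625²/4 = 0.3068 in²; R_n = 54 × 0.3068 × 3 × 1 = 49.7 kips → 0.75 × 49.7 = 37.3 kips.
Bearing: edge l_c = 0.9062, r_n = 28.55 kips; interior l_c = 1.062, r_n = 33.47 kips; R_n = 28.55 + 2·33.47 = 95.48 kips → 71.6 kips.
Block shear: A_gv = 1.781, A_nv = 1.078, A_nt = 0.2812 in²; R_n = min(0.6F_uA_nv, 0.6F_yA_gv) + U_bs·F_u·A_nt = 64.97 kips → 48.7 kips.
Bolt shear governs: 37.3 kips.

37.3 kips (bolt shear governs)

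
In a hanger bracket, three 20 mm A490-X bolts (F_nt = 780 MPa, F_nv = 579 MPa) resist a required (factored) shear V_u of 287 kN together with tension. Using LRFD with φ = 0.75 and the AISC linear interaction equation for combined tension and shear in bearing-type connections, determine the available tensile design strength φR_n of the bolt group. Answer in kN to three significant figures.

330 kN

A_b = π·20²/4 = 314.2 mm²; f_rv = 287 × 1000 / (3 × 314.2) = 304.5 MPa.
F'_nt = 1.3 F_nt − (F_nt / φF_nv) f_rv = 1.3·780 − (780/(0.75·579))·304.5 = 467 MPa, capped at F_nt → F'_nt = 467 MPa.
R_n = F'_nt · A_b · n = 467 × 314.2 × 3 / 1000 = 440.2 kN.
Design strength φR_n = 0.75 × 440.2 = 330 kN.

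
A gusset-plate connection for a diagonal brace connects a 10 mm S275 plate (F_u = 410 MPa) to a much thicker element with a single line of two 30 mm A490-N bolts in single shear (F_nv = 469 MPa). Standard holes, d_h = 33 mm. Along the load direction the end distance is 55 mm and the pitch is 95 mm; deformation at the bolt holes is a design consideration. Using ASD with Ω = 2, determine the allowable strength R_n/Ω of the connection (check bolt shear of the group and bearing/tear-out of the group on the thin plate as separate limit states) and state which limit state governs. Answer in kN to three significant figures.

Bolt shear: A_b = π·30²/4 = 706.9 mm²; R_n = 469 × 706.9 × 2 × 1 / 1000 = 663 kN → 663 / 2 = 332 kN.
Bearing (1.2 l_c t F_u ≤ 2.4 d t F_u): upper limit = 2.4·30·10·410 / 1000 = 295.2 kN.
  Edge l_c = 55 − 33/2 = 38.5 → r_n = 189.4 kN; interior l_c = 95 − 33 = 62 → r_n = 295.2 kN.
  R_n,bearing = 1·189.4 + 1·295.2 = 484.6 kN → 484.6 / 2 = 242 kN.
Bearing governs: 242 kN.

242 kN (bearing governs)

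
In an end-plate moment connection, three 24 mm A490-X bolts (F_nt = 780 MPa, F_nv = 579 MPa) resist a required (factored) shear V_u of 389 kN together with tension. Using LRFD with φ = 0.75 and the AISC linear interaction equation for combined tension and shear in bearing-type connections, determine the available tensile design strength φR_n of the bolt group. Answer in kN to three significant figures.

A_b = π·24²/4 = 452.4 mm²; f_rv = 389 × 1000 / (3 × 452.4) = 286.6 MPa.
F'_nt = 1.3 F_nt − (F_nt / φF_nv) f_rv = 1.3·780 − (780/(0.75·579))·286.6 = 499.2 MPa, capped at F_nt → F'_nt = 499.2 MPa.
R_n = F'_nt · A_b · n = 499.2 × 452.4 × 3 / 1000 = 677.4 kN.
Design strength φR_n = 0.75 × 677.4 = 508 kN.

508 kN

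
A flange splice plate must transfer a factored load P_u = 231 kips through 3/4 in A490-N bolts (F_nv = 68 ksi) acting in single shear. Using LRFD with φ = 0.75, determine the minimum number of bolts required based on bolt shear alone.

A_b = π·0.75²/4 = 0.4418 in².
Per-bolt design strength φR_n = 0.75 × 68 × 0.4418 × 1 = 22.53 kips.
n ≥ 231 / 22.53 = 10.25 → use 11 bolts.

11 bolts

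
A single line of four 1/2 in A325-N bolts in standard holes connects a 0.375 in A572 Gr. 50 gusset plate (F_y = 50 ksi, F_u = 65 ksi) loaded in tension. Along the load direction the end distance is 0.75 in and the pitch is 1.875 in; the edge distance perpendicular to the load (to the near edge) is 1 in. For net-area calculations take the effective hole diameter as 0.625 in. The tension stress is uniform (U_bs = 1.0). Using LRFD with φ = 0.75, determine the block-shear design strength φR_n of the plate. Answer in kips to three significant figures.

58.5 kips

Shear plane L_v = 0.75 + 3·1.875 = 6.375 in; A_gv = 6.375 × 0.375 = 2.391 in².
A_nv = (6.375 − 3.5·0.625) × 0.375 = 1.57 in².
A_nt = (1 − 0.5·0.625) × 0.375 = 0.2578 in².
0.6 F_u A_nv = 61.24 kips; 0.6 F_y A_gv = 71.72 kips → shear rupture governs the shear term.
R_n = 61.24 + 1.0 × 65 × 0.2578 = 78 kips.
Design strength φR_n = 0.75 × 78 = 58.5 kips.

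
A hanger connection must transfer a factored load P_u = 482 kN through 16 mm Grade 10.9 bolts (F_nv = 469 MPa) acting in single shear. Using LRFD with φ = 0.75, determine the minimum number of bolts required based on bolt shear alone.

A_b = π·16²/4 = 201.1 mm².
Per-bolt design strength φR_n = 0.75 × 469 × 201.1 × 1 / 1000 = 70.72 kN.
n ≥ 482 / 70.72 = 6.815 → use 7 bolts.

7 bolts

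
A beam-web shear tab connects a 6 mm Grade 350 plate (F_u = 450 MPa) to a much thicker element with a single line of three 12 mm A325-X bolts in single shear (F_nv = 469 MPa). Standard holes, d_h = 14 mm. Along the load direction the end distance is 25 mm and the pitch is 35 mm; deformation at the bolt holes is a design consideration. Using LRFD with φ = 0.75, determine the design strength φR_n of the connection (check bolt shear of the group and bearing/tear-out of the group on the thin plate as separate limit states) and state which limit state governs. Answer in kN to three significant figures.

Bolt shear: A_b = π·12²/4 = 113.1 mm²; R_n = 469 × 113.1 × 3 × 1 / 1000 = 159.1 kN → 0.75 × 159.1 = 119 kN.
Bearing (1.2 l_c t F_u ≤ 2.4 d t F_u): upper limit = 2.4·12·6·450 / 1000 = 77.76 kN.
  Edge l_c = 25 − 14/2 = 18 → r_n = 58.32 kN; interior l_c = 35 − 14 = 21 → r_n = 68.04 kN.
  R_n,bearing = 1·58.32 + 2·68.04 = 194.4 kN → 0.75 × 194.4 = 146 kN.
Bolt shear governs: 119 kN.

119 kN (bolt shear governs)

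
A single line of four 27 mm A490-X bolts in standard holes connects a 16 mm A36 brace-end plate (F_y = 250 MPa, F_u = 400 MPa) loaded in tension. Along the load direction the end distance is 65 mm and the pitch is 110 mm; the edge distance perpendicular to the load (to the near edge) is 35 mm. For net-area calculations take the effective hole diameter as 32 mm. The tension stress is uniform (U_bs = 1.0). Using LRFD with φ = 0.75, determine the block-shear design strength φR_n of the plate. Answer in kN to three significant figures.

802 kN

Shear plane L_v = 65 + 3·110 = 395 mm; A_gv = 395 × 16 = 6320 mm².
A_nv = (395 − 3.5·32) × 16 = 4528 mm².
A_nt = (35 − 0.5·32) × 16 = 304 mm².
0.6 F_u A_nv = 1087 kN; 0.6 F_y A_gv = 948 kN → shear yielding governs the shear term.
R_n = 948 + 1.0 × 400 × 304 / 1000 = 1070 kN.
Design strength φR_n = 0.75 × 1070 = 802 kN.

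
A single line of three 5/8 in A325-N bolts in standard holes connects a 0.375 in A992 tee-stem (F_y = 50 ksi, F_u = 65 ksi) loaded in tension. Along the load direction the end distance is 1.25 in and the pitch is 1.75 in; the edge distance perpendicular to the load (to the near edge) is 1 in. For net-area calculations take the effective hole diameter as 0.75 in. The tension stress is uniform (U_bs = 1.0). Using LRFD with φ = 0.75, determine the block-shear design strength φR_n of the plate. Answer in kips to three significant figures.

Shear plane L_v = 1.25 + 2·1.75 = 4.75 in; A_gv = 4.75 × 0.375 = 1.781 in².
A_nv = (4.75 − 2.5·0.75) × 0.375 = 1.078 in².
A_nt = (1 − 0.5·0.75) × 0.375 = 0.2344 in².
0.6 F_u A_nv = 42.05 kips; 0.6 F_y A_gv = 53.44 kips → shear rupture governs the shear term.
R_n = 42.05 + 1.0 × 65 × 0.2344 = 57.28 kips.
Design strength φR_n = 0.75 × 57.28 = 43 kips.

43 kips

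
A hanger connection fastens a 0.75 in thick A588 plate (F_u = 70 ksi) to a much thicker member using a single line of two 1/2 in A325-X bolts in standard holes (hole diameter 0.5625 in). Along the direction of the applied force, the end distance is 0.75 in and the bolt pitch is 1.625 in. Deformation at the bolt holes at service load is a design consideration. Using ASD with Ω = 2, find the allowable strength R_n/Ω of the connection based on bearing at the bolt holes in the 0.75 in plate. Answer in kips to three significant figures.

Per bolt r_n = 1.2 l_c t F_u ≤ 2.4 d t F_u; upper limit = 2.4 × 0.5 × 0.75 × 70 = 63 kips.
Edge bolt: l_c = 0.75 − 0.5625/2 = 0.4688 in → 1.2 × 0.4688 × 0.75 × 70 = 29.53 → r_n = 29.53 kips.
Interior bolts: l_c = 1.625 − 0.5625 = 1.062 in → 1.2 × 1.062 × 0.75 × 70 = 66.94 → r_n = 63 kips.
R_n = 1 × 29.53 + 1 × 63 = 92.53 kips.
Allowable strength R_n/Ω = 92.53 / 2 = 46.3 kips.

46.3 kips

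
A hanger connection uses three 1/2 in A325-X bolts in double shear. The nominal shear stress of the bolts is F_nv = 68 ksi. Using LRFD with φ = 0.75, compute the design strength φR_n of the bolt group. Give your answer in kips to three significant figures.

60.1 kips

A_b = π × 0.5² / 4 = 0.1963 in².
R_n = F_nv · A_b · n · n_s = 68 × 0.1963 × 3 × 2 = 80.11 kips.
Design strength φR_n = 0.75 × 80.11 = 60.1 kips.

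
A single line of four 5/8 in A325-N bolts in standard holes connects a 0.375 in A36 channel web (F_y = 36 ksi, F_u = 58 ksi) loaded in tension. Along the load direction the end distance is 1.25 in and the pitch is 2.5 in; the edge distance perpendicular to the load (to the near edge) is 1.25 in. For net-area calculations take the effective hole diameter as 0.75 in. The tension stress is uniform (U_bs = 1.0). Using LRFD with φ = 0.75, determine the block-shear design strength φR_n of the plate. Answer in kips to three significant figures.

67.4 kips

Shear plane L_v = 1.25 + 3·2.5 = 8.75 in; A_gv = 8.75 × 0.375 = 3.281 in².
A_nv = (8.75 − 3.5·0.75) × 0.375 = 2.297 in².
A_nt = (1.25 − 0.5·0.75) × 0.375 = 0.3281 in².
0.6 F_u A_nv = 79.93 kips; 0.6 F_y A_gv = 70.88 kips → shear yielding governs the shear term.
R_n = 70.88 + 1.0 × 58 × 0.3281 = 89.91 kips.
Design strength φR_n = 0.75 × 89.91 = 67.4 kips.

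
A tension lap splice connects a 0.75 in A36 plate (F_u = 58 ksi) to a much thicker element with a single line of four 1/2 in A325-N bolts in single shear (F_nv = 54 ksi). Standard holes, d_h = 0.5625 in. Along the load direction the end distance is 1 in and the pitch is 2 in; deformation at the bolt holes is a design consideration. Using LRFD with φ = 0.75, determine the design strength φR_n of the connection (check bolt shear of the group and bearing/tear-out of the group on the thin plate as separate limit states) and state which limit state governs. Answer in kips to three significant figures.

Bolt shear: A_b = π·0.5²/4 = 0.1963 in²; R_n = 54 × 0.1963 × 4 × 1 = 42.41 kips → 0.75 × 42.41 = 31.8 kips.
Bearing (1.2 l_c t F_u ≤ 2.4 d t F_u): upper limit = 2.4·0.5·0.75·58 = 52.2 kips.
  Edge l_c = 1 − 0.5625/2 = 0.7188 → r_n = 37.52 kips; interior l_c = 2 − 0.5625 = 1.438 → r_n = 52.2 kips.
  R_n,bearing = 1·37.52 + 3·52.2 = 194.1 kips → 0.75 × 194.1 = 146 kips.
Bolt shear governs: 31.8 kips.

31.8 kips (bolt shear governs)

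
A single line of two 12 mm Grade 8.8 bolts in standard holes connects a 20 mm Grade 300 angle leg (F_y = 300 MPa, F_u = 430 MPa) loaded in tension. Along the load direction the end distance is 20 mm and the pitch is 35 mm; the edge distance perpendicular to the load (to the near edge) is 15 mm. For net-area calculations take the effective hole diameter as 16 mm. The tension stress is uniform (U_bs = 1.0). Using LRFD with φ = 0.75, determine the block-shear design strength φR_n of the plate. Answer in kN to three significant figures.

165 kN

Shear plane L_v = 20 + 1·35 = 55 mm; A_gv = 55 × 20 = 1100 mm².
A_nv = (55 − 1.5·16) × 20 = 620 mm².
A_nt = (15 − 0.5·16) × 20 = 140 mm².
0.6 F_u A_nv = 160 kN; 0.6 F_y A_gv = 198 kN → shear rupture governs the shear term.
R_n = 160 + 1.0 × 430 × 140 / 1000 = 220.2 kN.
Design strength φR_n = 0.75 × 220.2 = 165 kN.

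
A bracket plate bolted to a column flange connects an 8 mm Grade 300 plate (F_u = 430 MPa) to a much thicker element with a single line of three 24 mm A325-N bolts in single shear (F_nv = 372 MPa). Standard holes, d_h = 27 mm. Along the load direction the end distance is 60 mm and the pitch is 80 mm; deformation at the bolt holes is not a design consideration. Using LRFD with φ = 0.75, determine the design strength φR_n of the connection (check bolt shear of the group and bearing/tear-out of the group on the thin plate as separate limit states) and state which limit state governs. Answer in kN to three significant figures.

Bolt shear: A_b = π·24²/4 = 452.4 mm²; R_n = 372 × 452.4 × 3 × 1 / 1000 = 504.9 kN → 0.75 × 504.9 = 379 kN.
Bearing (1.5 l_c t F_u ≤ 3.0 d t F_u): upper limit = 3.0·24·8·430 / 1000 = 247.7 kN.
  Edge l_c = 60 − 27/2 = 46.5 → r_n = 239.9 kN; interior l_c = 80 − 27 = 53 → r_n = 247.7 kN.
  R_n,bearing = 1·239.9 + 2·247.7 = 735.3 kN → 0.75 × 735.3 = 551 kN.
Bolt shear governs: 379 kN.

379 kN (bolt shear governs)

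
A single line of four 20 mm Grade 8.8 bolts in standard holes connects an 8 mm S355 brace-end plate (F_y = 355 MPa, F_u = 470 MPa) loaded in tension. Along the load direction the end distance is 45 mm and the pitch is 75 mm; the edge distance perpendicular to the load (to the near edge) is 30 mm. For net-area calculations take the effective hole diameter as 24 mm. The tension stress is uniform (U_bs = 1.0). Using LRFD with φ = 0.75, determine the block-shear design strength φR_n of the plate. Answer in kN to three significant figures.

Shear plane L_v = 45 + 3·75 = 270 mm; A_gv = 270 × 8 = 2160 mm².
A_nv = (270 − 3.5·24) × 8 = 1488 mm².
A_nt = (30 − 0.5·24) × 8 = 144 mm².
0.6 F_u A_nv = 419.6 kN; 0.6 F_y A_gv = 460.1 kN → shear rupture governs the shear term.
R_n = 419.6 + 1.0 × 470 × 144 / 1000 = 487.3 kN.
Design strength φR_n = 0.75 × 487.3 = 365 kN.

365 kN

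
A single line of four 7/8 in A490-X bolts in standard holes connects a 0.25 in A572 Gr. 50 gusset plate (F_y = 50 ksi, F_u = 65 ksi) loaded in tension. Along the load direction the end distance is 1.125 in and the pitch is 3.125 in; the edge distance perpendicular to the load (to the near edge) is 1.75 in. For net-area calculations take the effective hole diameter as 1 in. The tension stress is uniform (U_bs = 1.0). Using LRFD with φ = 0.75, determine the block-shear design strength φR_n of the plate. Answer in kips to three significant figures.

66.4 kips

Shear plane L_v = 1.125 + 3·3.125 = 10.5 in; A_gv = 10.5 × 0.25 = 2.625 in².
A_nv = (10.5 − 3.5·1) × 0.25 = 1.75 in².
A_nt = (1.75 − 0.5·1) × 0.25 = 0.3125 in².
0.6 F_u A_nv = 68.25 kips; 0.6 F_y A_gv = 78.75 kips → shear rupture governs the shear term.
R_n = 68.25 + 1.0 × 65 × 0.3125 = 88.56 kips.
Design strength φR_n = 0.75 × 88.56 = 66.4 kips.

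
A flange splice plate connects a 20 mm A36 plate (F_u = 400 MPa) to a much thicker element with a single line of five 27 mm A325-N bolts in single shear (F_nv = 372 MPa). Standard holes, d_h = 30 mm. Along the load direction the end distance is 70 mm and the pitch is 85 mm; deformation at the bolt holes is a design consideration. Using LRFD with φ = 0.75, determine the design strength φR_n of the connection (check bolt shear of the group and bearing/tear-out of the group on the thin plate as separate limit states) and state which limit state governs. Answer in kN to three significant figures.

799 kN (bolt shear governs)

Bolt shear: A_b = π·27²/4 = 572.6 mm²; R_n = 372 × 572.6 × 5 × 1 / 1000 = 1065 kN → 0.75 × 1065 = 799 kN.
Bearing (1.2 l_c t F_u ≤ 2.4 d t F_u): upper limit = 2.4·27·20·400 / 1000 = 518.4 kN.
  Edge l_c = 70 − 30/2 = 55 → r_n = 518.4 kN; interior l_c = 85 − 30 = 55 → r_n = 518.4 kN.
  R_n,bearing = 1·518.4 + 4·518.4 = 2592 kN → 0.75 × 2592 = 1940 kN.
Bolt shear governs: 799 kN.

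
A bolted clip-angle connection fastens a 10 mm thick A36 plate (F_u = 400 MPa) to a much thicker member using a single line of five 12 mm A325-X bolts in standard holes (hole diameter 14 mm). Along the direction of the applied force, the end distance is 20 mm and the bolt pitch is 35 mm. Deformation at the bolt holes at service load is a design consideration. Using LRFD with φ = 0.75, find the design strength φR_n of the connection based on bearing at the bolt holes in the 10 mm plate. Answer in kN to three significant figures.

349 kN

Per bolt r_n = 1.2 l_c t F_u ≤ 2.4 d t F_u; upper limit = 2.4 × 12 × 10 × 400 / 1000 = 115.2 kN.
Edge bolt: l_c = 20 − 14/2 = 13 mm → 1.2 × 13 × 10 × 400 / 1000 = 62.4 → r_n = 62.4 kN.
Interior bolts: l_c = 35 − 14 = 21 mm → 1.2 × 21 × 10 × 400 / 1000 = 100.8 → r_n = 100.8 kN.
R_n = 1 × 62.4 + 4 × 100.8 = 465.6 kN.
Design strength φR_n = 0.75 × 465.6 = 349 kN.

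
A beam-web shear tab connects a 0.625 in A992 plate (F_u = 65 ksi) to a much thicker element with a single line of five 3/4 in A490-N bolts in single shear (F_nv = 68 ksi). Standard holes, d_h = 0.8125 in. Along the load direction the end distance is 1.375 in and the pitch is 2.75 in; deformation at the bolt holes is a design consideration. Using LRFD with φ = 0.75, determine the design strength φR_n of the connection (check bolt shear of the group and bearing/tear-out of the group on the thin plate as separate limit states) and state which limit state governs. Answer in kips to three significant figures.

113 kips (bolt shear governs)

Bolt shear: A_b = π·0.75²/4 = 0.4418 in²; R_n = 68 × 0.4418 × 5 × 1 = 150.2 kips → 0.75 × 150.2 = 113 kips.
Bearing (1.2 l_c t F_u ≤ 2.4 d t F_u): upper limit = 2.4·0.75·0.625·65 = 73.12 kips.
  Edge l_c = 1.375 − 0.8125/2 = 0.9688 → r_n = 47.23 kips; interior l_c = 2.75 − 0.8125 = 1.938 → r_n = 73.12 kips.
  R_n,bearing = 1·47.23 + 4·73.12 = 339.7 kips → 0.75 × 339.7 = 255 kips.
Bolt shear governs: 113 kips.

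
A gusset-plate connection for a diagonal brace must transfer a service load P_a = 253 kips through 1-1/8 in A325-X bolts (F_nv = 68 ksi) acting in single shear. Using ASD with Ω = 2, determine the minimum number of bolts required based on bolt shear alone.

8 bolts

A_b = π·1.125²/4 = 0.994 in².
Per-bolt allowable strength R_n/Ω = 68 × 0.994 × 1 / 2 = 33.8 kips.
n ≥ 253 / 33.8 = 7.486 → use 8 bolts.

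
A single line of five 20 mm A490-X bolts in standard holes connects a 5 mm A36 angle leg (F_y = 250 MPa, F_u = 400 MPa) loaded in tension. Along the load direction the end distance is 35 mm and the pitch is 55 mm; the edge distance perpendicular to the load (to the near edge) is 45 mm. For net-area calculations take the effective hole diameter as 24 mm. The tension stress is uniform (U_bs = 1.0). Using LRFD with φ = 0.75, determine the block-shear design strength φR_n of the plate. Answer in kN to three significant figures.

182 kN

Shear plane L_v = 35 + 4·55 = 255 mm; A_gv = 255 × 5 = 1275 mm².
A_nv = (255 − 4.5·24) × 5 = 735 mm².
A_nt = (45 − 0.5·24) × 5 = 165 mm².
0.6 F_u A_nv = 176.4 kN; 0.6 F_y A_gv = 191.2 kN → shear rupture governs the shear term.
R_n = 176.4 + 1.0 × 400 × 165 / 1000 = 242.4 kN.
Design strength φR_n = 0.75 × 242.4 = 182 kN.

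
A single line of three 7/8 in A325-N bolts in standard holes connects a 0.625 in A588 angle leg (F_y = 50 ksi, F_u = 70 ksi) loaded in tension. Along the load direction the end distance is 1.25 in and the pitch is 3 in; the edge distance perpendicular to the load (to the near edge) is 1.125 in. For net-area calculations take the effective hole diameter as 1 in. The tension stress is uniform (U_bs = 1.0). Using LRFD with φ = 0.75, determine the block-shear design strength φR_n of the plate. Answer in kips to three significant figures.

Shear plane L_v = 1.25 + 2·3 = 7.25 in; A_gv = 7.25 × 0.625 = 4.531 in².
A_nv = (7.25 − 2.5·1) × 0.625 = 2.969 in².
A_nt = (1.125 − 0.5·1) × 0.625 = 0.3906 in².
0.6 F_u A_nv = 124.7 kips; 0.6 F_y A_gv = 135.9 kips → shear rupture governs the shear term.
R_n = 124.7 + 1.0 × 70 × 0.3906 = 152 kips.
Design strength φR_n = 0.75 × 152 = 114 kips.

114 kips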